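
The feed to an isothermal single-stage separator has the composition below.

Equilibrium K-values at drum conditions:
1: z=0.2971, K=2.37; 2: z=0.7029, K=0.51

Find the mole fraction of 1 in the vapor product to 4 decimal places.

Rachford–Rice: g(ψ) = Σ zᵢ(Kᵢ−1)/(1+ψ(Kᵢ−1)) = 0.
Feasibility: ΣzᵢKᵢ = 1.0626, Σzᵢ/Kᵢ = 1.5036 — both > 1, two phases present.
Iterate (Newton) starting at ψ = 0.57:
  ψ = 0.5700: g = -0.24935, g' = -0.5007 → ψ = 0.0720
  ψ = 0.0720: g = 0.01344, g' = -0.6433 → ψ = 0.0929
  ψ = 0.0929: g = 0.00020, g' = -0.6240 → ψ = 0.0933
Converged at ψ = 0.0933.
Compositions from xᵢ = zᵢ/(1+ψ(Kᵢ−1)), yᵢ = Kᵢxᵢ:
  1: x = 0.2634, y = 0.6244
  2: x = 0.7366, y = 0.3756

y_1 = 0.6244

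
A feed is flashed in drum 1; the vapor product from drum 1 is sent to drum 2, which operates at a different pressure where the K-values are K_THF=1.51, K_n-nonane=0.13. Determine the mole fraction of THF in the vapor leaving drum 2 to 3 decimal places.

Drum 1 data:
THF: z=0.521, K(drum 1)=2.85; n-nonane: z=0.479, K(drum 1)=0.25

Drum 1:
Let ψ₁ = V/F and solve Σ zᵢ(Kᵢ−1)/(1+ψ₁(Kᵢ−1)) = 0.
Check two-phase: ΣzᵢKᵢ = 1.605 > 1 and Σzᵢ/Kᵢ = 2.099 > 1, so g(0) = 0.605 > 0 and g(1) = -1.099 < 0.
Binary case is linear: z₁(K₁−1)(1+ψ₁(K₂−1)) + z₂(K₂−1)(1+ψ₁(K₁−1)) = 0
⇒ ψ₁ = [z₁(K₁−1)+z₂(K₂−1)] / [−(K₁−1)(K₂−1)] = 0.6046/1.3875 = 0.436
Drum-1 compositions:
  THF: x = 0.288, y = 0.822
  n-nonane: x = 0.712, y = 0.178
Drum-2 feed = drum-1 vapor: z₂ = (0.8221, 0.1779).
Drum 2:
Let ψ₂ = V/F and solve Σ zᵢ(Kᵢ−1)/(1+ψ₂(Kᵢ−1)) = 0.
Check two-phase: ΣzᵢKᵢ = 1.265 > 1 and Σzᵢ/Kᵢ = 1.913 > 1, so g(0) = 0.265 > 0 and g(1) = -0.913 < 0.
Newton iteration, ψ₂⁰ = 0.53:
  ψ₂ = 0.530: g = 0.0429, g' = -0.596 → ψ₂ = 0.602
  ψ₂ = 0.602: g = -0.0041, g' = -0.719 → ψ₂ = 0.596
Converged at ψ₂ = 0.596.
  THF: x = 0.630, y = 0.952
  n-nonane: x = 0.370, y = 0.048

y_THF (drum 2) = 0.952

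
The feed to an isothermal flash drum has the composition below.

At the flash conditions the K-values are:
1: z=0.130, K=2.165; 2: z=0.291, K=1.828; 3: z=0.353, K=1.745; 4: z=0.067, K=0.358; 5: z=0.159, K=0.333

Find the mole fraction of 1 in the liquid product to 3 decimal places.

x_1 = 0.063

Let ψ = V/F and solve Σ zᵢ(Kᵢ−1)/(1+ψ(Kᵢ−1)) = 0.
g(0) = ΣzᵢKᵢ − 1 = 0.506 and g(1) = 1 − Σzᵢ/Kᵢ = -0.086, so a root lies in (0, 1).
Newton–Raphson from ψ = 0.5:
  ψ = 0.500: g = 0.2352, g' = -0.493 → ψ = 0.977
  ψ = 0.977: g = -0.0634, g' = -0.946 → ψ = 0.910
  ψ = 0.910: g = -0.0055, g' = -0.793 → ψ = 0.903
Converged at ψ = 0.903.
Compositions from xᵢ = zᵢ/(1+ψ(Kᵢ−1)), yᵢ = Kᵢxᵢ:
  1: x = 0.063, y = 0.137
  2: x = 0.167, y = 0.304
  3: x = 0.211, y = 0.368
  4: x = 0.159, y = 0.057
  5: x = 0.400, y = 0.133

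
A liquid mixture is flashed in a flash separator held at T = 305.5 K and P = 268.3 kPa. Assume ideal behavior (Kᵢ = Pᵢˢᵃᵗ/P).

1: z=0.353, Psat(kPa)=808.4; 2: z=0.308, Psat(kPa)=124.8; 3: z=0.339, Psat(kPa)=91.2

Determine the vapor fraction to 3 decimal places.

ψ = 0.265

Raoult's law: Kᵢ = Pᵢˢᵃᵗ/P = Pᵢˢᵃᵗ/268.3.
  K_1 = 808.4/268.3 = 3.01305, K_2 = 124.8/268.3 = 0.46515, K_3 = 91.2/268.3 = 0.33992
Newton iteration, ψ⁰ = 0.5:
  ψ = 0.500: g = -0.2047, g' = -0.849 → ψ = 0.259
  ψ = 0.259: g = 0.0062, g' = -0.952 → ψ = 0.265
Converged at ψ = 0.265.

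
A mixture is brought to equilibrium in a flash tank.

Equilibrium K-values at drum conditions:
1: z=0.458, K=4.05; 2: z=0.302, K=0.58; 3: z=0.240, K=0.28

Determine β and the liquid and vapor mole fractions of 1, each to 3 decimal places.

β = 0.620, x_1 = 0.158, y_1 = 0.642

Let β = V/F and solve Σ zᵢ(Kᵢ−1)/(1+β(Kᵢ−1)) = 0.
g(0) = ΣzᵢKᵢ − 1 = 1.097 and g(1) = 1 − Σzᵢ/Kᵢ = -0.491, so a root lies in (0, 1).
Newton–Raphson from β = 0.36:
  β = 0.360: g = 0.2831, g' = -1.269 → β = 0.583
  β = 0.583: g = 0.0369, g' = -1.015 → β = 0.619
  β = 0.619: g = 0.0001, g' = -1.013 → β = 0.620
Converged at β = 0.620.
Compositions from xᵢ = zᵢ/(1+β(Kᵢ−1)), yᵢ = Kᵢxᵢ:
  1: x = 0.158, y = 0.642
  2: x = 0.408, y = 0.237
  3: x = 0.433, y = 0.121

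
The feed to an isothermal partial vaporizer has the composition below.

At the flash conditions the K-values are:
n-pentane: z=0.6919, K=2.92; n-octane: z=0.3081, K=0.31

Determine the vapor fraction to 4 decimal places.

ψ = 0.8423

Binary case is linear: z₁(K₁−1)(1+ψ(K₂−1)) + z₂(K₂−1)(1+ψ(K₁−1)) = 0
⇒ ψ = [z₁(K₁−1)+z₂(K₂−1)] / [−(K₁−1)(K₂−1)] = 1.11586/1.32480 = 0.8423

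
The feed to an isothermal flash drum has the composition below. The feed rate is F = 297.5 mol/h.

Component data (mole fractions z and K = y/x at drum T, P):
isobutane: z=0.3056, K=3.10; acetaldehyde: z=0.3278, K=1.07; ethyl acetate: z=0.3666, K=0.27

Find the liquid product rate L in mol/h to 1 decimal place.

Let ψ = V/F and solve Σ zᵢ(Kᵢ−1)/(1+ψ(Kᵢ−1)) = 0.
Feasibility: ΣzᵢKᵢ = 1.3971, Σzᵢ/Kᵢ = 1.7627 — both > 1, two phases present.
Newton–Raphson from ψ = 0.5:
  ψ = 0.5000: g = -0.08622, g' = -0.8067 → ψ = 0.3931
  ψ = 0.3931: g = -0.00145, g' = -0.7902 → ψ = 0.3913
Converged at ψ = 0.3913.
Then V = ψ·F = 0.3913·297.5 = 116.4 mol/h and L = F − V = 181.1 mol/h.

L = 181.1 mol/h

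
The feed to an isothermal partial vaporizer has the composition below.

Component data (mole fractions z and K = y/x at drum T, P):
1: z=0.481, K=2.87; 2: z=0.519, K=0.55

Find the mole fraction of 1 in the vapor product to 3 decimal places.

Let ψ = V/F and solve Σ zᵢ(Kᵢ−1)/(1+ψ(Kᵢ−1)) = 0.
g(0) = ΣzᵢKᵢ − 1 = 0.666 and g(1) = 1 − Σzᵢ/Kᵢ = -0.111, so a root lies in (0, 1).
Binary case is linear: z₁(K₁−1)(1+ψ(K₂−1)) + z₂(K₂−1)(1+ψ(K₁−1)) = 0
⇒ ψ = [z₁(K₁−1)+z₂(K₂−1)] / [−(K₁−1)(K₂−1)] = 0.6659/0.8415 = 0.791
Compositions from xᵢ = zᵢ/(1+ψ(Kᵢ−1)), yᵢ = Kᵢxᵢ:
  1: x = 0.194, y = 0.557
  2: x = 0.806, y = 0.443

y_1 = 0.557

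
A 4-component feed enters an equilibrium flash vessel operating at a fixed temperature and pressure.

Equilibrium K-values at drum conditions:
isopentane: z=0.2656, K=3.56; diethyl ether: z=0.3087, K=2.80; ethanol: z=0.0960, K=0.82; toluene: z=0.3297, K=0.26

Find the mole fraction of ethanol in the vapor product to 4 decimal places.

y_ethanol = 0.0895

Material balance + equilibrium reduce to Σ zᵢ(Kᵢ−1)/(1+ψ(Kᵢ−1)) = 0.
Feasibility: ΣzᵢKᵢ = 1.9743, Σzᵢ/Kᵢ = 1.5700 — both > 1, two phases present.
Newton iteration, ψ⁰ = 0.36:
  ψ = 0.3600: g = 0.33996, g' = -1.1787 → ψ = 0.6484
  ψ = 0.6484: g = 0.02342, g' = -1.1302 → ψ = 0.6691
  ψ = 0.6691: g = -0.00025, g' = -1.1547 → ψ = 0.6689
Converged at ψ = 0.6689.
Compositions from xᵢ = zᵢ/(1+ψ(Kᵢ−1)), yᵢ = Kᵢxᵢ:
  isopentane: x = 0.0979, y = 0.3486
  diethyl ether: x = 0.1401, y = 0.3922
  ethanol: x = 0.1091, y = 0.0895
  toluene: x = 0.6529, y = 0.1697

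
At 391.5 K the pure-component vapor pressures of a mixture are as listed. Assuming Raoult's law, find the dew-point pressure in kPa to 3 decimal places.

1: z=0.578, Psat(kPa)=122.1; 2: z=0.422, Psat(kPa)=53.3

At the dew point ψ → 1, so Σzᵢ/Kᵢ = 1 with Kᵢ = Pᵢˢᵃᵗ/P ⇒ 1/P = Σzᵢ/Pᵢˢᵃᵗ.
1/P = 0.578/122.1 + 0.422/53.3 = 0.012651 ⇒ P = 79.043 kPa

Pdew = 79.043 kPa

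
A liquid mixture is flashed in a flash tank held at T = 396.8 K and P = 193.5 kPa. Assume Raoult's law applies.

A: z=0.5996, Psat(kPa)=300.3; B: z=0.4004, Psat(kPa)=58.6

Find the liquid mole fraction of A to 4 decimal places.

x_A = 0.5581

Raoult's law: Kᵢ = Pᵢˢᵃᵗ/P = Pᵢˢᵃᵗ/193.5.
  K_A = 300.3/193.5 = 1.551938, K_B = 58.6/193.5 = 0.302842
Material balance + equilibrium reduce to Σ zᵢ(Kᵢ−1)/(1+ψ(Kᵢ−1)) = 0.
Feasibility: ΣzᵢKᵢ = 1.0518, Σzᵢ/Kᵢ = 1.7085 — both > 1, two phases present.
Iterate (Newton) starting at ψ = 0.5:
  ψ = 0.5000: g = -0.16915, g' = -0.5708 → ψ = 0.2037
  ψ = 0.2037: g = -0.02783, g' = -0.4120 → ψ = 0.1361
  ψ = 0.1361: g = -0.00058, g' = -0.3956 → ψ = 0.1346
Converged at ψ = 0.1346.
Compositions from xᵢ = zᵢ/(1+ψ(Kᵢ−1)), yᵢ = Kᵢxᵢ:
  A: x = 0.5581, y = 0.8662
  B: x = 0.4419, y = 0.1338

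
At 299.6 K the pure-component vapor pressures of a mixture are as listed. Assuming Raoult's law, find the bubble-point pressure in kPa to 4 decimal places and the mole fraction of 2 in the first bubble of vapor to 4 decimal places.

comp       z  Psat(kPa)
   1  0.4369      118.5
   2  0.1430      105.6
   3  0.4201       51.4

Pbub = 88.4666 kPa, y_2 = 0.1707

At the bubble point ψ → 0, so ΣzᵢKᵢ = 1 with Kᵢ = Pᵢˢᵃᵗ/P ⇒ P = ΣzᵢPᵢˢᵃᵗ.
P = 0.4369·118.5 + 0.1430·105.6 + 0.4201·51.4 = 88.4666 kPa
yᵢ = zᵢPᵢˢᵃᵗ/P ⇒ y_2 = 0.1430·105.6/88.4666 = 0.1707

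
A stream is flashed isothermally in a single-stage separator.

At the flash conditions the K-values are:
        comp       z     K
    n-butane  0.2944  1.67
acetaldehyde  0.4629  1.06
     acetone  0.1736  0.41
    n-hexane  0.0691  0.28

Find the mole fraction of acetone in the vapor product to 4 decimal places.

Material balance + equilibrium reduce to Σ zᵢ(Kᵢ−1)/(1+V/F(Kᵢ−1)) = 0.
Feasibility: ΣzᵢKᵢ = 1.0728, Σzᵢ/Kᵢ = 1.2832 — both > 1, two phases present.
Iterate (Newton) starting at V/F = 0.5:
  V/F = 0.5000: g = -0.04830, g' = -0.2848 → V/F = 0.3304
  V/F = 0.3304: g = -0.00377, g' = -0.2451 → V/F = 0.3150
  V/F = 0.3150: g = -0.00002, g' = -0.2428 → V/F = 0.3149
Converged at V/F = 0.3149.
Compositions from xᵢ = zᵢ/(1+V/F(Kᵢ−1)), yᵢ = Kᵢxᵢ:
  n-butane: x = 0.2431, y = 0.4060
  acetaldehyde: x = 0.4543, y = 0.4816
  acetone: x = 0.2132, y = 0.0874
  n-hexane: x = 0.0894, y = 0.0250

y_acetone = 0.0874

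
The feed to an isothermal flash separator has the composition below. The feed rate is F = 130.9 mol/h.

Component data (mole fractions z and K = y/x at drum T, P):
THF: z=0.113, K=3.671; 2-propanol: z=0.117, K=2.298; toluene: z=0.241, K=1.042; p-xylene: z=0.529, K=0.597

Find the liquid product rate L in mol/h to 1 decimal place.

Rachford–Rice: g(ψ) = Σ zᵢ(Kᵢ−1)/(1+ψ(Kᵢ−1)) = 0.
Feasibility: ΣzᵢKᵢ = 1.251, Σzᵢ/Kᵢ = 1.199 — both > 1, two phases present.
Newton–Raphson from ψ = 0.35:
  ψ = 0.350: g = 0.0222, g' = -0.425 → ψ = 0.402
  ψ = 0.402: g = 0.0008, g' = -0.395 → ψ = 0.404
Converged at ψ = 0.404.
Then V = ψ·F = 0.4043·130.9 = 52.9 mol/h and L = F − V = 78.0 mol/h.

L = 78.0 mol/h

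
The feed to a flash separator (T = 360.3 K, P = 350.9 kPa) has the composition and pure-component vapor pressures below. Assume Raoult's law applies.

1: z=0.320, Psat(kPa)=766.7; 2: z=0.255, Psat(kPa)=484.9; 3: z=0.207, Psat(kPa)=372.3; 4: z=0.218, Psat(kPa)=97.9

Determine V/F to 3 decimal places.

Raoult's law: Kᵢ = Pᵢˢᵃᵗ/P = Pᵢˢᵃᵗ/350.9.
  K_1 = 766.7/350.9 = 2.18495, K_2 = 484.9/350.9 = 1.38188, K_3 = 372.3/350.9 = 1.06099, K_4 = 97.9/350.9 = 0.27900
Rachford–Rice: g(V/F) = Σ zᵢ(Kᵢ−1)/(1+V/F(Kᵢ−1)) = 0.
Feasibility: ΣzᵢKᵢ = 1.332, Σzᵢ/Kᵢ = 1.307 — both > 1, two phases present.
Newton–Raphson from V/F = 0.68:
  V/F = 0.680: g = -0.0090, g' = -0.598 → V/F = 0.665
Converged at V/F = 0.665.

V/F = 0.665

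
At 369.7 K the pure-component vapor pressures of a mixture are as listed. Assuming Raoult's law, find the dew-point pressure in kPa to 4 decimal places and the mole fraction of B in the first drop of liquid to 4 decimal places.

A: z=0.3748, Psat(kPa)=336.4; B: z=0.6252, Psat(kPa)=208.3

Pdew = 242.9785 kPa, x_B = 0.7293

At the dew point ψ → 1, so Σzᵢ/Kᵢ = 1 with Kᵢ = Pᵢˢᵃᵗ/P ⇒ 1/P = Σzᵢ/Pᵢˢᵃᵗ.
1/P = 0.3748/336.4 + 0.6252/208.3 = 0.0041156 ⇒ P = 242.9785 kPa
xᵢ = zᵢP/Pᵢˢᵃᵗ ⇒ x_B = 0.6252·242.9785/208.3 = 0.7293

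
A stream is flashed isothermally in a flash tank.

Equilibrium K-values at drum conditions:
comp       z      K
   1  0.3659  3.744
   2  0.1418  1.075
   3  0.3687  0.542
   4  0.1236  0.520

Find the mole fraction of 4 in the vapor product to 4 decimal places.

y_4 = 0.0989

Iterate (Newton) starting at β = 0.48:
  β = 0.4800: g = 0.15004, g' = -0.6890 → β = 0.6978
  β = 0.6978: g = 0.01721, g' = -0.5565 → β = 0.7287
  β = 0.7287: g = 0.00013, g' = -0.5485 → β = 0.7289
Converged at β = 0.7289.
Compositions from xᵢ = zᵢ/(1+β(Kᵢ−1)), yᵢ = Kᵢxᵢ:
  1: x = 0.1220, y = 0.4566
  2: x = 0.1344, y = 0.1445
  3: x = 0.5535, y = 0.3000
  4: x = 0.1901, y = 0.0989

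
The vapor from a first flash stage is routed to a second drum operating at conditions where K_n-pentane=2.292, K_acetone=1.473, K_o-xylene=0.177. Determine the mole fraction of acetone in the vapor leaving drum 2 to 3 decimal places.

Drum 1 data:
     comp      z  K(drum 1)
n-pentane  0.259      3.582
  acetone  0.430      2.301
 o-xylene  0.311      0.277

y_acetone (drum 2) = 0.546

Drum 1:
Material balance + equilibrium reduce to Σ zᵢ(Kᵢ−1)/(1+ψ₁(Kᵢ−1)) = 0.
Check two-phase: ΣzᵢKᵢ = 2.003 > 1 and Σzᵢ/Kᵢ = 1.382 > 1, so g(0) = 1.003 > 0 and g(1) = -0.382 < 0.
Newton iteration, ψ₁⁰ = 0.56:
  ψ₁ = 0.560: g = 0.2192, g' = -0.991 → ψ₁ = 0.781
  ψ₁ = 0.781: g = -0.0175, g' = -1.227 → ψ₁ = 0.767
Converged at ψ₁ = 0.767.
Drum-1 compositions:
  n-pentane: x = 0.087, y = 0.311
  acetone: x = 0.215, y = 0.495
  o-xylene: x = 0.698, y = 0.193
Drum-2 feed = drum-1 vapor: z₂ = (0.3114, 0.4953, 0.1933).
Drum 2:
Rachford–Rice: g(ψ₂) = Σ zᵢ(Kᵢ−1)/(1+ψ₂(Kᵢ−1)) = 0.
Check two-phase: ΣzᵢKᵢ = 1.478 > 1 and Σzᵢ/Kᵢ = 1.564 > 1, so g(0) = 0.478 > 0 and g(1) = -0.564 < 0.
Newton–Raphson from ψ₂ = 0.5:
  ψ₂ = 0.500: g = 0.1636, g' = -0.642 → ψ₂ = 0.755
  ψ₂ = 0.755: g = -0.0435, g' = -1.105 → ψ₂ = 0.715
  ψ₂ = 0.715: g = -0.0027, g' = -0.976 → ψ₂ = 0.713
Converged at ψ₂ = 0.713.
  n-pentane: x = 0.162, y = 0.372
  acetone: x = 0.370, y = 0.546
  o-xylene: x = 0.467, y = 0.083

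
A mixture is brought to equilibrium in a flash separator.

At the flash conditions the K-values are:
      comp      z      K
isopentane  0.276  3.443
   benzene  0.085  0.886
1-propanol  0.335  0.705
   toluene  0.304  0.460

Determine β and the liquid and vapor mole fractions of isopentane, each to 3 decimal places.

Newton iteration, β⁰ = 0.5:
  β = 0.500: g = -0.0476, g' = -0.541 → β = 0.412
  β = 0.412: g = 0.0021, g' = -0.595 → β = 0.416
Converged at β = 0.416.
Compositions from xᵢ = zᵢ/(1+β(Kᵢ−1)), yᵢ = Kᵢxᵢ:
  isopentane: x = 0.137, y = 0.471
  benzene: x = 0.089, y = 0.079
  1-propanol: x = 0.382, y = 0.269
  toluene: x = 0.392, y = 0.180

β = 0.416, x_isopentane = 0.137, y_isopentane = 0.471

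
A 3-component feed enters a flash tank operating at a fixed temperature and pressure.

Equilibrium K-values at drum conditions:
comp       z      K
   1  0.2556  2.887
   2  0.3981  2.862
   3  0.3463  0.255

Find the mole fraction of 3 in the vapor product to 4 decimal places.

Rachford–Rice: g(V/F) = Σ zᵢ(Kᵢ−1)/(1+V/F(Kᵢ−1)) = 0.
g(0) = ΣzᵢKᵢ − 1 = 0.9656 and g(1) = 1 − Σzᵢ/Kᵢ = -0.5857, so a root lies in (0, 1).
Newton iteration, V/F⁰ = 0.39:
  V/F = 0.3900: g = 0.34361, g' = -1.1471 → V/F = 0.6895
  V/F = 0.6895: g = 0.00361, g' = -1.2493 → V/F = 0.6924
Converged at V/F = 0.6924.
Compositions from xᵢ = zᵢ/(1+V/F(Kᵢ−1)), yᵢ = Kᵢxᵢ:
  1: x = 0.1108, y = 0.3199
  2: x = 0.1739, y = 0.4977
  3: x = 0.7153, y = 0.1824

y_3 = 0.1824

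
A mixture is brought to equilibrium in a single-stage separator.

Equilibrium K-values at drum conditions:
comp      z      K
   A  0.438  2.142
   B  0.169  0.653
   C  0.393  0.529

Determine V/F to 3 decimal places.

V/F = 0.513

Material balance + equilibrium reduce to Σ zᵢ(Kᵢ−1)/(1+V/F(Kᵢ−1)) = 0.
Feasibility: ΣzᵢKᵢ = 1.256, Σzᵢ/Kᵢ = 1.206 — both > 1, two phases present.
Newton iteration, V/F⁰ = 0.5:
  V/F = 0.500: g = 0.0053, g' = -0.410 → V/F = 0.513
Converged at V/F = 0.513.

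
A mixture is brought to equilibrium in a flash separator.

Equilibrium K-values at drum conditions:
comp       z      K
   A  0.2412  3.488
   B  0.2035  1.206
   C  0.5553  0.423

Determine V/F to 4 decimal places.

V/F = 0.2943

Newton–Raphson from V/F = 0.5:
  V/F = 0.5000: g = -0.14489, g' = -0.6688 → V/F = 0.2834
  V/F = 0.2834: g = 0.00855, g' = -0.7855 → V/F = 0.2942
  V/F = 0.2942: g = 0.00007, g' = -0.7736 → V/F = 0.2943
Converged at V/F = 0.2943.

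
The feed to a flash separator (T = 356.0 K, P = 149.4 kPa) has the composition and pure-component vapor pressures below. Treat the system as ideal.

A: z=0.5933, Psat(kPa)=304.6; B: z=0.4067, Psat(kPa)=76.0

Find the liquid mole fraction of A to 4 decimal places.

Raoult's law: Kᵢ = Pᵢˢᵃᵗ/P = Pᵢˢᵃᵗ/149.4.
  K_A = 304.6/149.4 = 2.038822, K_B = 76.0/149.4 = 0.508701
Material balance + equilibrium reduce to Σ zᵢ(Kᵢ−1)/(1+V/F(Kᵢ−1)) = 0.
g(0) = ΣzᵢKᵢ − 1 = 0.4165 and g(1) = 1 − Σzᵢ/Kᵢ = -0.0905, so a root lies in (0, 1).
Binary case is linear: z₁(K₁−1)(1+V/F(K₂−1)) + z₂(K₂−1)(1+V/F(K₁−1)) = 0
⇒ V/F = [z₁(K₁−1)+z₂(K₂−1)] / [−(K₁−1)(K₂−1)] = 0.41652/0.51037 = 0.8161
Compositions from xᵢ = zᵢ/(1+V/F(Kᵢ−1)), yᵢ = Kᵢxᵢ:
  A: x = 0.3211, y = 0.6546
  B: x = 0.6789, y = 0.3454

x_A = 0.3211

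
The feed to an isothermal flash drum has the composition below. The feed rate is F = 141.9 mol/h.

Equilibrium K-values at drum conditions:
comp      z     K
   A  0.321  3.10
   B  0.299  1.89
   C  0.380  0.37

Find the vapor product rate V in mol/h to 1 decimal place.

Material balance + equilibrium reduce to Σ zᵢ(Kᵢ−1)/(1+ψ(Kᵢ−1)) = 0.
Check two-phase: ΣzᵢKᵢ = 1.701 > 1 and Σzᵢ/Kᵢ = 1.289 > 1, so g(0) = 0.701 > 0 and g(1) = -0.289 < 0.
Newton–Raphson from ψ = 0.5:
  ψ = 0.500: g = 0.1635, g' = -0.772 → ψ = 0.712
  ψ = 0.712: g = -0.0010, g' = -0.812 → ψ = 0.711
Converged at ψ = 0.711.
Then V = ψ·F = 0.7107·141.9 = 100.8 mol/h and L = F − V = 41.1 mol/h.

V = 100.8 mol/h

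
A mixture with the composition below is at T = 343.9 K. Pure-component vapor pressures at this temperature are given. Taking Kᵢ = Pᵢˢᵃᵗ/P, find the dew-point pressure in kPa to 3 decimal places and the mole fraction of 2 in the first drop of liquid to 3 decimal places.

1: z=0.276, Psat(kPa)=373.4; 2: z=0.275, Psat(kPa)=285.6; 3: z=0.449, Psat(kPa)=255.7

Pdew = 289.184 kPa, x_2 = 0.278

At the dew point ψ → 1, so Σzᵢ/Kᵢ = 1 with Kᵢ = Pᵢˢᵃᵗ/P ⇒ 1/P = Σzᵢ/Pᵢˢᵃᵗ.
1/P = 0.276/373.4 + 0.275/285.6 + 0.449/255.7 = 0.003458 ⇒ P = 289.184 kPa
xᵢ = zᵢP/Pᵢˢᵃᵗ ⇒ x_2 = 0.275·289.184/285.6 = 0.278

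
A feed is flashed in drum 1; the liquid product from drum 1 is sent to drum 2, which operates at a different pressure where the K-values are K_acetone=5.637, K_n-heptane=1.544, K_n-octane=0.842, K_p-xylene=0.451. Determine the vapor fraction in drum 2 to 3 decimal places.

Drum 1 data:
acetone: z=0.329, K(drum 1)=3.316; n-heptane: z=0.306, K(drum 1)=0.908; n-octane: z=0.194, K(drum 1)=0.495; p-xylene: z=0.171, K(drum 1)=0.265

V/F (drum 2) = 0.722

Drum 1:
Rachford–Rice: g(ψ₁) = Σ zᵢ(Kᵢ−1)/(1+ψ₁(Kᵢ−1)) = 0.
Check two-phase: ΣzᵢKᵢ = 1.510 > 1 and Σzᵢ/Kᵢ = 1.473 > 1, so g(0) = 0.510 > 0 and g(1) = -0.473 < 0.
Iterate (Newton) starting at ψ₁ = 0.5:
  ψ₁ = 0.500: g = -0.0062, g' = -0.701 → ψ₁ = 0.491
Converged at ψ₁ = 0.491.
Drum-1 compositions:
  acetone: x = 0.154, y = 0.510
  n-heptane: x = 0.320, y = 0.291
  n-octane: x = 0.258, y = 0.128
  p-xylene: x = 0.268, y = 0.071
Drum-2 feed = drum-1 liquid: z₂ = (0.1539, 0.3205, 0.2580, 0.2676).
Drum 2:
Material balance + equilibrium reduce to Σ zᵢ(Kᵢ−1)/(1+ψ₂(Kᵢ−1)) = 0.
Feasibility: ΣzᵢKᵢ = 1.700, Σzᵢ/Kᵢ = 1.135 — both > 1, two phases present.
Newton iteration, ψ₂⁰ = 0.5:
  ψ₂ = 0.500: g = 0.1054, g' = -0.520 → ψ₂ = 0.703
  ψ₂ = 0.703: g = 0.0087, g' = -0.454 → ψ₂ = 0.722
Converged at ψ₂ = 0.722.
  acetone: x = 0.035, y = 0.200
  n-heptane: x = 0.230, y = 0.355
  n-octane: x = 0.291, y = 0.245
  p-xylene: x = 0.443, y = 0.200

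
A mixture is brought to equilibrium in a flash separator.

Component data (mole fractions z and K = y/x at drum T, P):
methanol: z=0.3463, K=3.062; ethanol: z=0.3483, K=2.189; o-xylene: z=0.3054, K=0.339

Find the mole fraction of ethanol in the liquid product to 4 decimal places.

Iterate (Newton) starting at V/F = 0.5:
  V/F = 0.5000: g = 0.30979, g' = -0.8483 → V/F = 0.8652
  V/F = 0.8652: g = -0.01090, g' = -1.0376 → V/F = 0.8547
  V/F = 0.8547: g = -0.00010, g' = -1.0191 → V/F = 0.8546
Converged at V/F = 0.8546.
Compositions from xᵢ = zᵢ/(1+V/F(Kᵢ−1)), yᵢ = Kᵢxᵢ:
  methanol: x = 0.1254, y = 0.3839
  ethanol: x = 0.1728, y = 0.3782
  o-xylene: x = 0.7019, y = 0.2379

x_ethanol = 0.1728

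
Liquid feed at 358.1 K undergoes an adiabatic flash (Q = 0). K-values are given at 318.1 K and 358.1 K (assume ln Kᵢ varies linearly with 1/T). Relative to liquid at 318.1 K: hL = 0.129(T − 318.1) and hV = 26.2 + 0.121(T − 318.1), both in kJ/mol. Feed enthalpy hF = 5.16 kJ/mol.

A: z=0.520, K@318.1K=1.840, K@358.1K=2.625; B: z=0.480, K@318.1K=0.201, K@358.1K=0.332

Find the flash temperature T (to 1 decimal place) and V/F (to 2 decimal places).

Adiabatic flash: solve Rachford–Rice at each trial T, then check hF = ψ·hV(T) + (1−ψ)·hL(T).
  T = 318.1 K: K = (1.840, 0.201), RR gives ψ = 0.079, H_out = 2.080 kJ/mol
  T = 358.1 K: K = (2.625, 0.332), RR gives ψ = 0.483, H_out = 17.662 kJ/mol
  T = 338.1 K: K = (2.221, 0.262), RR gives ψ = 0.312, H_out = 10.695 kJ/mol
  T = 328.1 K: K = (2.027, 0.230), RR gives ψ = 0.209, H_out = 6.737 kJ/mol
  T = 323.1 K: K = (1.933, 0.215), RR gives ψ = 0.148, H_out = 4.524 kJ/mol
  T = 325.6 K: K = (1.980, 0.223), RR gives ψ = 0.179, H_out = 5.655 kJ/mol
  T = 324.4 K: K = (1.957, 0.219), RR gives ψ = 0.165, H_out = 5.118 kJ/mol
Linear interpolation between T = 324.4 (H_out = 5.118) and T = 325.6 (H_out = 5.655) on hF = 5.16 gives T ≈ 324.5 K, at which ψ = 0.17.

T = 324.5 K, V/F = 0.17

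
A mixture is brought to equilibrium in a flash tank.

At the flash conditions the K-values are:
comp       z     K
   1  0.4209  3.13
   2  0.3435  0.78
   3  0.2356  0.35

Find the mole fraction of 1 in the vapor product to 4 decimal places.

Material balance + equilibrium reduce to Σ zᵢ(Kᵢ−1)/(1+V/F(Kᵢ−1)) = 0.
g(0) = ΣzᵢKᵢ − 1 = 0.6678 and g(1) = 1 − Σzᵢ/Kᵢ = -0.2480, so a root lies in (0, 1).
Newton iteration, V/F⁰ = 0.41:
  V/F = 0.4100: g = 0.18673, g' = -0.7493 → V/F = 0.6592
  V/F = 0.6592: g = 0.01655, g' = -0.6579 → V/F = 0.6844
  V/F = 0.6844: g = -0.00005, g' = -0.6622 → V/F = 0.6843
Converged at V/F = 0.6843.
Compositions from xᵢ = zᵢ/(1+V/F(Kᵢ−1)), yᵢ = Kᵢxᵢ:
  1: x = 0.1713, y = 0.5361
  2: x = 0.4044, y = 0.3154
  3: x = 0.4244, y = 0.1485

y_1 = 0.5361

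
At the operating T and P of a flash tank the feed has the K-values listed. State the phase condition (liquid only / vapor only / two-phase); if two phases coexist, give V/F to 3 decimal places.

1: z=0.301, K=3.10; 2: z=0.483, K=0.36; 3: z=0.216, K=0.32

two-phase, V/F = 0.129

ΣzᵢKᵢ = 1.176; Σzᵢ/Kᵢ = 2.114.
Both exceed 1, so a two-phase solution exists.
Let ψ = V/F and solve Σ zᵢ(Kᵢ−1)/(1+ψ(Kᵢ−1)) = 0.
Iterate (Newton) starting at ψ = 0.4:
  ψ = 0.400: g = -0.2737, g' = -0.938 → ψ = 0.108
  ψ = 0.108: g = 0.0244, g' = -1.226 → ψ = 0.128
  ψ = 0.128: g = 0.0005, g' = -1.179 → ψ = 0.129
Converged at ψ = 0.129.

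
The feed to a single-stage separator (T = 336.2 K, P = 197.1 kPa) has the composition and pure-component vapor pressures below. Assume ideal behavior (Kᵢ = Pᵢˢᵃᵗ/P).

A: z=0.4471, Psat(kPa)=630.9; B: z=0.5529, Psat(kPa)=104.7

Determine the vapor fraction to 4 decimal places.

Raoult's law: Kᵢ = Pᵢˢᵃᵗ/P = Pᵢˢᵃᵗ/197.1.
  K_A = 630.9/197.1 = 3.200913, K_B = 104.7/197.1 = 0.531202
Binary case is linear: z₁(K₁−1)(1+ψ(K₂−1)) + z₂(K₂−1)(1+ψ(K₁−1)) = 0
⇒ ψ = [z₁(K₁−1)+z₂(K₂−1)] / [−(K₁−1)(K₂−1)] = 0.72483/1.03178 = 0.7025

ψ = 0.7025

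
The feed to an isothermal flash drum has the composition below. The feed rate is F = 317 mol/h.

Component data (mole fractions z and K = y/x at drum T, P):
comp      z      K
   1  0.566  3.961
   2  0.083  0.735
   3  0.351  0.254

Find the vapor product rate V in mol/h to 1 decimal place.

Material balance + equilibrium reduce to Σ zᵢ(Kᵢ−1)/(1+ψ(Kᵢ−1)) = 0.
Check two-phase: ΣzᵢKᵢ = 2.392 > 1 and Σzᵢ/Kᵢ = 1.638 > 1, so g(0) = 1.392 > 0 and g(1) = -0.638 < 0.
Newton–Raphson from ψ = 0.61:
  ψ = 0.610: g = 0.0905, g' = -1.296 → ψ = 0.680
  ψ = 0.680: g = -0.0018, g' = -1.359 → ψ = 0.678
Converged at ψ = 0.678.
Then V = ψ·F = 0.6784·317 = 215.1 mol/h and L = F − V = 101.9 mol/h.

V = 215.1 mol/h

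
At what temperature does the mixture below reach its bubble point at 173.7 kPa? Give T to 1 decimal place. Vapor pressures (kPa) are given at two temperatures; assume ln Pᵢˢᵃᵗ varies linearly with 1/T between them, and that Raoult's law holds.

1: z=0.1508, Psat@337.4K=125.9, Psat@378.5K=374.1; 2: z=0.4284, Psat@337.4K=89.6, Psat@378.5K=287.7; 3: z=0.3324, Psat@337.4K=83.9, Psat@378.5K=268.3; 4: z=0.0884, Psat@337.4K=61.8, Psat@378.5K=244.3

Bubble-point temperature: ΣzᵢPᵢˢᵃᵗ(T) = P. Interpolate ln Pᵢˢᵃᵗ = aᵢ + bᵢ/T.
  T = 337.4 K: ΣzᵢPᵢˢᵃᵗ = 90.72 kPa
  T = 378.5 K: ΣzᵢPᵢˢᵃᵗ = 290.44 kPa
  T = 357.9 K: ΣzᵢPᵢˢᵃᵗ = 167.52 kPa
  T = 368.2 K: ΣzᵢPᵢˢᵃᵗ = 222.26 kPa
  T = 363.0 K: ΣzᵢPᵢˢᵃᵗ = 193.07 kPa
  T = 360.4 K: ΣzᵢPᵢˢᵃᵗ = 179.68 kPa
Interpolating between 357.9 K and 360.4 K gives T ≈ 359.2 K.

T = 359.2 K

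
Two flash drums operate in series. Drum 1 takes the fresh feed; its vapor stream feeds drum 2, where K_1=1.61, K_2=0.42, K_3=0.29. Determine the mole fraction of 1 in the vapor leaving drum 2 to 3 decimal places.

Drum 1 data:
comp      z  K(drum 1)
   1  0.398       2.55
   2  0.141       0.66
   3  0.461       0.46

y_1 (drum 2) = 0.845

Drum 1:
Let ψ₁ = V/F and solve Σ zᵢ(Kᵢ−1)/(1+ψ₁(Kᵢ−1)) = 0.
Check two-phase: ΣzᵢKᵢ = 1.320 > 1 and Σzᵢ/Kᵢ = 1.372 > 1, so g(0) = 0.320 > 0 and g(1) = -0.372 < 0.
Newton iteration, ψ₁⁰ = 0.41:
  ψ₁ = 0.410: g = 0.0018, g' = -0.601 → ψ₁ = 0.413
Converged at ψ₁ = 0.413.
Drum-1 compositions:
  1: x = 0.243, y = 0.619
  2: x = 0.164, y = 0.108
  3: x = 0.593, y = 0.273
Drum-2 feed = drum-1 vapor: z₂ = (0.6188, 0.1083, 0.2729).
Drum 2:
Rachford–Rice: g(ψ₂) = Σ zᵢ(Kᵢ−1)/(1+ψ₂(Kᵢ−1)) = 0.
Check two-phase: ΣzᵢKᵢ = 1.121 > 1 and Σzᵢ/Kᵢ = 1.583 > 1, so g(0) = 0.121 > 0 and g(1) = -0.583 < 0.
Newton–Raphson from ψ₂ = 0.5:
  ψ₂ = 0.500: g = -0.0996, g' = -0.538 → ψ₂ = 0.315
  ψ₂ = 0.315: g = -0.0097, g' = -0.445 → ψ₂ = 0.293
Converged at ψ₂ = 0.293.
  1: x = 0.525, y = 0.845
  2: x = 0.130, y = 0.055
  3: x = 0.345, y = 0.100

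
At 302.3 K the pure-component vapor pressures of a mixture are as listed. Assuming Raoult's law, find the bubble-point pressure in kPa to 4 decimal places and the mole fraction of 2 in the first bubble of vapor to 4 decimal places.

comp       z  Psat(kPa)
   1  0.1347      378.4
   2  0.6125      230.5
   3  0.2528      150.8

Pbub = 230.2740 kPa, y_2 = 0.6131

At the bubble point ψ → 0, so ΣzᵢKᵢ = 1 with Kᵢ = Pᵢˢᵃᵗ/P ⇒ P = ΣzᵢPᵢˢᵃᵗ.
P = 0.1347·378.4 + 0.6125·230.5 + 0.2528·150.8 = 230.2740 kPa
yᵢ = zᵢPᵢˢᵃᵗ/P ⇒ y_2 = 0.6125·230.5/230.2740 = 0.6131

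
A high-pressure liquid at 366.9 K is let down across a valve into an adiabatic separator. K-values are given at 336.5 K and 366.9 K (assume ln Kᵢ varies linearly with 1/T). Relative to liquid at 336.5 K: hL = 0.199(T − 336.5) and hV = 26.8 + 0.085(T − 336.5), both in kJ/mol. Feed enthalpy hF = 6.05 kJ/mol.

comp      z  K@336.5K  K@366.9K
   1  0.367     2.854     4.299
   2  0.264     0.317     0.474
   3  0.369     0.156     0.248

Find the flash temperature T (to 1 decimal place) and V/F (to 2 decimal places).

Adiabatic flash: solve Rachford–Rice at each trial T, then check hF = ψ·hV(T) + (1−ψ)·hL(T).
  T = 336.5 K: K = (2.854, 0.317, 0.156), RR gives ψ = 0.130, H_out = 3.496 kJ/mol
  T = 366.9 K: K = (4.299, 0.474, 0.248), RR gives ψ = 0.361, H_out = 14.479 kJ/mol
  T = 351.7 K: K = (3.534, 0.391, 0.199), RR gives ψ = 0.257, H_out = 9.471 kJ/mol
  T = 344.1 K: K = (3.183, 0.353, 0.177), RR gives ψ = 0.198, H_out = 6.655 kJ/mol
  T = 340.3 K: K = (3.016, 0.335, 0.166), RR gives ψ = 0.166, H_out = 5.128 kJ/mol
  T = 342.2 K: K = (3.099, 0.344, 0.171), RR gives ψ = 0.182, H_out = 5.903 kJ/mol
Linear interpolation between T = 342.2 (H_out = 5.903) and T = 344.1 (H_out = 6.655) on hF = 6.05 gives T ≈ 342.6 K, at which ψ = 0.19.

T = 342.6 K, V/F = 0.19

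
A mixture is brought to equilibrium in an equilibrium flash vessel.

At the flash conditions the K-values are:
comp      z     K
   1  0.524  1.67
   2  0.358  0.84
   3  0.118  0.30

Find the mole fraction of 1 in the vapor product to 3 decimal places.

Let ψ = V/F and solve Σ zᵢ(Kᵢ−1)/(1+ψ(Kᵢ−1)) = 0.
g(0) = ΣzᵢKᵢ − 1 = 0.211 and g(1) = 1 − Σzᵢ/Kᵢ = -0.133, so a root lies in (0, 1).
Newton iteration, ψ⁰ = 0.5:
  ψ = 0.500: g = 0.0736, g' = -0.280 → ψ = 0.763
  ψ = 0.763: g = -0.0103, g' = -0.381 → ψ = 0.736
Converged at ψ = 0.736.
Compositions from xᵢ = zᵢ/(1+ψ(Kᵢ−1)), yᵢ = Kᵢxᵢ:
  1: x = 0.351, y = 0.586
  2: x = 0.406, y = 0.341
  3: x = 0.243, y = 0.073

y_1 = 0.586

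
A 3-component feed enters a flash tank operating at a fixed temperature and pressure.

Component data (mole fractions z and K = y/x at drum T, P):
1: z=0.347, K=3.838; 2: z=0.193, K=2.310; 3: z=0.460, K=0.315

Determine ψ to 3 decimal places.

ψ = 0.574

Material balance + equilibrium reduce to Σ zᵢ(Kᵢ−1)/(1+ψ(Kᵢ−1)) = 0.
Feasibility: ΣzᵢKᵢ = 1.923, Σzᵢ/Kᵢ = 1.634 — both > 1, two phases present.
Newton–Raphson from ψ = 0.66:
  ψ = 0.660: g = -0.0967, g' = -1.153 → ψ = 0.576
  ψ = 0.576: g = -0.0027, g' = -1.099 → ψ = 0.574
Converged at ψ = 0.574.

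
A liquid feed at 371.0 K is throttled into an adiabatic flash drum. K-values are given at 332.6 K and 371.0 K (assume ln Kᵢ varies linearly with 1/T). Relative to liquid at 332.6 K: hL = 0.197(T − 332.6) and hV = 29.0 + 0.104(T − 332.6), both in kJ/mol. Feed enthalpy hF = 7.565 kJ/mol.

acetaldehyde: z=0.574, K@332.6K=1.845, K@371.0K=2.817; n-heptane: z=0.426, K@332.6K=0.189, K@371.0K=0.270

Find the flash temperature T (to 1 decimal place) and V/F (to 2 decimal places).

T = 335.4 K, V/F = 0.24

Adiabatic flash: solve Rachford–Rice at each trial T, then check hF = ψ·hV(T) + (1−ψ)·hL(T).
  T = 332.6 K: K = (1.845, 0.189), RR gives ψ = 0.204, H_out = 5.905 kJ/mol
  T = 371.0 K: K = (2.817, 0.270), RR gives ψ = 0.552, H_out = 21.598 kJ/mol
  T = 351.8 K: K = (2.306, 0.228), RR gives ψ = 0.418, H_out = 15.145 kJ/mol
  T = 342.2 K: K = (2.069, 0.208), RR gives ψ = 0.327, H_out = 11.068 kJ/mol
  T = 337.4 K: K = (1.956, 0.198), RR gives ψ = 0.270, H_out = 8.664 kJ/mol
  T = 335.0 K: K = (1.900, 0.194), RR gives ψ = 0.238, H_out = 7.336 kJ/mol
Linear interpolation between T = 335.0 (H_out = 7.336) and T = 337.4 (H_out = 8.664) on hF = 7.565 gives T ≈ 335.4 K, at which ψ = 0.24.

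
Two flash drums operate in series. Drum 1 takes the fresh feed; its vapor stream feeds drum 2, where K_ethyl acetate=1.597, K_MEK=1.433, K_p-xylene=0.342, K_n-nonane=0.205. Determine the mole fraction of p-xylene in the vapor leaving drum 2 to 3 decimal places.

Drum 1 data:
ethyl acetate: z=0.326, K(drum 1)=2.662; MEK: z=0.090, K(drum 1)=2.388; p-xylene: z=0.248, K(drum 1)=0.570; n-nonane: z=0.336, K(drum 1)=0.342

Drum 1:
Newton–Raphson from ψ₁ = 0.5:
  ψ₁ = 0.500: g = -0.0957, g' = -0.727 → ψ₁ = 0.368
  ψ₁ = 0.368: g = 0.0002, g' = -0.741 → ψ₁ = 0.369
Converged at ψ₁ = 0.369.
Drum-1 compositions:
  ethyl acetate: x = 0.202, y = 0.538
  MEK: x = 0.060, y = 0.142
  p-xylene: x = 0.295, y = 0.168
  n-nonane: x = 0.444, y = 0.152
Drum-2 feed = drum-1 vapor: z₂ = (0.5381, 0.1422, 0.1680, 0.1517).
Drum 2:
Material balance + equilibrium reduce to Σ zᵢ(Kᵢ−1)/(1+ψ₂(Kᵢ−1)) = 0.
Feasibility: ΣzᵢKᵢ = 1.152, Σzᵢ/Kᵢ = 1.667 — both > 1, two phases present.
Newton–Raphson from ψ₂ = 0.56:
  ψ₂ = 0.560: g = -0.1021, g' = -0.619 → ψ₂ = 0.395
  ψ₂ = 0.395: g = -0.0127, g' = -0.482 → ψ₂ = 0.369
  ψ₂ = 0.369: g = -0.0002, g' = -0.467 → ψ₂ = 0.368
Converged at ψ₂ = 0.368.
  ethyl acetate: x = 0.441, y = 0.704
  MEK: x = 0.123, y = 0.176
  p-xylene: x = 0.222, y = 0.076
  n-nonane: x = 0.215, y = 0.044

y_p-xylene (drum 2) = 0.076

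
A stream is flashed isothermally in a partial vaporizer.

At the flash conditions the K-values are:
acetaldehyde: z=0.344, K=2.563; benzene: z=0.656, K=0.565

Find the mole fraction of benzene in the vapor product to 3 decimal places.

Rachford–Rice: g(ψ) = Σ zᵢ(Kᵢ−1)/(1+ψ(Kᵢ−1)) = 0.
Feasibility: ΣzᵢKᵢ = 1.252, Σzᵢ/Kᵢ = 1.295 — both > 1, two phases present.
Binary case is linear: z₁(K₁−1)(1+ψ(K₂−1)) + z₂(K₂−1)(1+ψ(K₁−1)) = 0
⇒ ψ = [z₁(K₁−1)+z₂(K₂−1)] / [−(K₁−1)(K₂−1)] = 0.2523/0.6799 = 0.371
Compositions from xᵢ = zᵢ/(1+ψ(Kᵢ−1)), yᵢ = Kᵢxᵢ:
  acetaldehyde: x = 0.218, y = 0.558
  benzene: x = 0.782, y = 0.442

y_benzene = 0.442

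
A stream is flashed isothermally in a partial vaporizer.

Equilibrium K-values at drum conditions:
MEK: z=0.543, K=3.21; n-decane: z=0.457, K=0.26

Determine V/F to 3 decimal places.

V/F = 0.527

Binary case is linear: z₁(K₁−1)(1+V/F(K₂−1)) + z₂(K₂−1)(1+V/F(K₁−1)) = 0
⇒ V/F = [z₁(K₁−1)+z₂(K₂−1)] / [−(K₁−1)(K₂−1)] = 0.8619/1.6354 = 0.527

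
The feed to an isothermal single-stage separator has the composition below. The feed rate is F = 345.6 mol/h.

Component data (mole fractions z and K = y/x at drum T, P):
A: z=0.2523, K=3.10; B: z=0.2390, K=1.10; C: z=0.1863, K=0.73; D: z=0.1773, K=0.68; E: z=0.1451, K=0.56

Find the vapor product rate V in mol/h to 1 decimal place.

Material balance + equilibrium reduce to Σ zᵢ(Kᵢ−1)/(1+ψ(Kᵢ−1)) = 0.
Check two-phase: ΣzᵢKᵢ = 1.3828 > 1 and Σzᵢ/Kᵢ = 1.0737 > 1, so g(0) = 0.3828 > 0 and g(1) = -0.0737 < 0.
Newton iteration, ψ⁰ = 0.5:
  ψ = 0.5000: g = 0.07367, g' = -0.3570 → ψ = 0.7064
  ψ = 0.7064: g = 0.00758, g' = -0.2927 → ψ = 0.7323
  ψ = 0.7323: g = 0.00006, g' = -0.2881 → ψ = 0.7325
Converged at ψ = 0.7325.
Then V = ψ·F = 0.7325·345.6 = 253.1 mol/h and L = F − V = 92.5 mol/h.

V = 253.1 mol/h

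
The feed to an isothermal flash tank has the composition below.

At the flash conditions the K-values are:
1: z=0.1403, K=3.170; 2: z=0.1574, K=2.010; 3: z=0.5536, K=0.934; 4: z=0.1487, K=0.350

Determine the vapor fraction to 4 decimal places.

ψ = 0.6955

Rachford–Rice: g(ψ) = Σ zᵢ(Kᵢ−1)/(1+ψ(Kᵢ−1)) = 0.
Feasibility: ΣzᵢKᵢ = 1.3302, Σzᵢ/Kᵢ = 1.1401 — both > 1, two phases present.
Newton–Raphson from ψ = 0.5:
  ψ = 0.5000: g = 0.07067, g' = -0.3633 → ψ = 0.6945
  ψ = 0.6945: g = 0.00038, g' = -0.3720 → ψ = 0.6955
Converged at ψ = 0.6955.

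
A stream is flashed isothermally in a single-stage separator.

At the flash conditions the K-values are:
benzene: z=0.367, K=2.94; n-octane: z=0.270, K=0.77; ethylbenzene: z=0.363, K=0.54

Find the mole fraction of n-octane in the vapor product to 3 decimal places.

Material balance + equilibrium reduce to Σ zᵢ(Kᵢ−1)/(1+β(Kᵢ−1)) = 0.
Feasibility: ΣzᵢKᵢ = 1.483, Σzᵢ/Kᵢ = 1.148 — both > 1, two phases present.
Newton–Raphson from β = 0.5:
  β = 0.500: g = 0.0744, g' = -0.504 → β = 0.648
  β = 0.648: g = 0.0047, g' = -0.447 → β = 0.658
Converged at β = 0.658.
Compositions from xᵢ = zᵢ/(1+β(Kᵢ−1)), yᵢ = Kᵢxᵢ:
  benzene: x = 0.161, y = 0.474
  n-octane: x = 0.318, y = 0.245
  ethylbenzene: x = 0.521, y = 0.281

y_n-octane = 0.245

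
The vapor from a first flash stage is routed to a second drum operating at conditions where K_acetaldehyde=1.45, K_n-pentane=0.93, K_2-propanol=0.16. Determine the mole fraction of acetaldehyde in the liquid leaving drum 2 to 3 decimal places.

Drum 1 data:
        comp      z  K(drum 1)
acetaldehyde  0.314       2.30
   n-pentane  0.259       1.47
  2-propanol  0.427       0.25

x_acetaldehyde (drum 2) = 0.444

Drum 1:
Material balance + equilibrium reduce to Σ zᵢ(Kᵢ−1)/(1+ψ₁(Kᵢ−1)) = 0.
g(0) = ΣzᵢKᵢ − 1 = 0.210 and g(1) = 1 − Σzᵢ/Kᵢ = -1.021, so a root lies in (0, 1).
Newton iteration, ψ₁⁰ = 0.33:
  ψ₁ = 0.330: g = -0.0345, g' = -0.727 → ψ₁ = 0.282
Converged at ψ₁ = 0.282.
Drum-1 compositions:
  acetaldehyde: x = 0.230, y = 0.528
  n-pentane: x = 0.229, y = 0.336
  2-propanol: x = 0.542, y = 0.135
Drum-2 feed = drum-1 vapor: z₂ = (0.5284, 0.3362, 0.1354).
Drum 2:
Material balance + equilibrium reduce to Σ zᵢ(Kᵢ−1)/(1+ψ₂(Kᵢ−1)) = 0.
Feasibility: ΣzᵢKᵢ = 1.101, Σzᵢ/Kᵢ = 1.572 — both > 1, two phases present.
Iterate (Newton) starting at ψ₂ = 0.5:
  ψ₂ = 0.500: g = -0.0263, g' = -0.357 → ψ₂ = 0.426
  ψ₂ = 0.426: g = -0.0019, g' = -0.309 → ψ₂ = 0.420
Converged at ψ₂ = 0.420.
  acetaldehyde: x = 0.444, y = 0.644
  n-pentane: x = 0.346, y = 0.322
  2-propanol: x = 0.209, y = 0.033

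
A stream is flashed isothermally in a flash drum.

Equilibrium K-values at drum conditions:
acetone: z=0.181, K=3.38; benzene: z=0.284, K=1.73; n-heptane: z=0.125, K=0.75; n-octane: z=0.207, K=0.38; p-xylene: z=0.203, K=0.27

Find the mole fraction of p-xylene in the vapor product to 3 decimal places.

y_p-xylene = 0.074

Let ψ = V/F and solve Σ zᵢ(Kᵢ−1)/(1+ψ(Kᵢ−1)) = 0.
Feasibility: ΣzᵢKᵢ = 1.330, Σzᵢ/Kᵢ = 1.681 — both > 1, two phases present.
Iterate (Newton) starting at ψ = 0.51:
  ψ = 0.510: g = -0.1139, g' = -0.745 → ψ = 0.357
  ψ = 0.357: g = -0.0022, g' = -0.733 → ψ = 0.354
Converged at ψ = 0.354.
Compositions from xᵢ = zᵢ/(1+ψ(Kᵢ−1)), yᵢ = Kᵢxᵢ:
  acetone: x = 0.098, y = 0.332
  benzene: x = 0.226, y = 0.390
  n-heptane: x = 0.137, y = 0.103
  n-octane: x = 0.265, y = 0.101
  p-xylene: x = 0.274, y = 0.074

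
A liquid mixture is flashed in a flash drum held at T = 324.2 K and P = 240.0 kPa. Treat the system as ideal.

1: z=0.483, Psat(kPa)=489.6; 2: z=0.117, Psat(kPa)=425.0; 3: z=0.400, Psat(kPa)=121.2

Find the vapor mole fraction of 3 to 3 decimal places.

y_3 = 0.336

Raoult's law: Kᵢ = Pᵢˢᵃᵗ/P = Pᵢˢᵃᵗ/240.0.
  K_1 = 489.6/240.0 = 2.04000, K_2 = 425.0/240.0 = 1.77083, K_3 = 121.2/240.0 = 0.50500
Rachford–Rice: g(β) = Σ zᵢ(Kᵢ−1)/(1+β(Kᵢ−1)) = 0.
g(0) = ΣzᵢKᵢ − 1 = 0.395 and g(1) = 1 − Σzᵢ/Kᵢ = -0.095, so a root lies in (0, 1).
Iterate (Newton) starting at β = 0.5:
  β = 0.500: g = 0.1324, g' = -0.435 → β = 0.804
  β = 0.804: g = 0.0003, g' = -0.452 → β = 0.805
Converged at β = 0.805.
Compositions from xᵢ = zᵢ/(1+β(Kᵢ−1)), yᵢ = Kᵢxᵢ:
  1: x = 0.263, y = 0.536
  2: x = 0.072, y = 0.128
  3: x = 0.665, y = 0.336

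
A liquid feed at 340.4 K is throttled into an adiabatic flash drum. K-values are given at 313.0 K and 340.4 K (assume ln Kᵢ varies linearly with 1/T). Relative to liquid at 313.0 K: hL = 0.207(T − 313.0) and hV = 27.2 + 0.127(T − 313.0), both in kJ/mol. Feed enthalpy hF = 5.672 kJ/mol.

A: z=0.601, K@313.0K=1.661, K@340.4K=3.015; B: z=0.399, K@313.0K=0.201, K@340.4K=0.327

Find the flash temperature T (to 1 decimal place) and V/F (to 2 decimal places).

T = 314.4 K, V/F = 0.20

Adiabatic flash: solve Rachford–Rice at each trial T, then check hF = ψ·hV(T) + (1−ψ)·hL(T).
  T = 313.0 K: K = (1.661, 0.201), RR gives ψ = 0.149, H_out = 4.041 kJ/mol
  T = 340.4 K: K = (3.015, 0.327), RR gives ψ = 0.695, H_out = 23.052 kJ/mol
  T = 326.7 K: K = (2.266, 0.259), RR gives ψ = 0.496, H_out = 15.781 kJ/mol
  T = 319.9 K: K = (1.949, 0.229), RR gives ψ = 0.359, H_out = 10.993 kJ/mol
  T = 316.4 K: K = (1.799, 0.214), RR gives ψ = 0.265, H_out = 7.853 kJ/mol
  T = 314.7 K: K = (1.729, 0.208), RR gives ψ = 0.211, H_out = 6.064 kJ/mol
Linear interpolation between T = 313.0 (H_out = 4.041) and T = 314.7 (H_out = 6.064) on hF = 5.672 gives T ≈ 314.4 K, at which ψ = 0.20.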